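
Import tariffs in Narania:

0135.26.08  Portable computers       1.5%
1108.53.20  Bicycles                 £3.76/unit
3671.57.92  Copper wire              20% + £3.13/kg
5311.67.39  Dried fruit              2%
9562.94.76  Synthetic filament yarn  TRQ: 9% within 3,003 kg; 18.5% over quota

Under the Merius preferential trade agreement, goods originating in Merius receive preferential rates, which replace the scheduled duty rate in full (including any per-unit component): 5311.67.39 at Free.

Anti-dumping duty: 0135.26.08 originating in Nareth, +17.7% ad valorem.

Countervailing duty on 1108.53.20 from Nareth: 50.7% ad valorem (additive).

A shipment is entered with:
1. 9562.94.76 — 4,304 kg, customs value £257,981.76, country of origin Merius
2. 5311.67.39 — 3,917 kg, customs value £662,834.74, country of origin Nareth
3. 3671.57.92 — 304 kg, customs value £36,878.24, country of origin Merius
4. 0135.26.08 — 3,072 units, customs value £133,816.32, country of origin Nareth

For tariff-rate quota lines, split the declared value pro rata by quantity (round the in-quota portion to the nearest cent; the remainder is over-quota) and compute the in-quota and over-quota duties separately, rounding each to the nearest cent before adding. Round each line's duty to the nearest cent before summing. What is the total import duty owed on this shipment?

Line 1 (9562.94.76, Merius, 4,304 kg, £257,981.76):
Code 9562.94.76 is under a tariff-rate quota (threshold 3,003 kg). In-quota: 3,003 kg at 9%; over-quota: 1,301 kg at 18.5%.
Pro-rata value split: in-quota = £257,981.76 × 3,003/4,304 = £179,999.82; over-quota = £257,981.76 − £179,999.82 = £77,981.94.
In-quota duty = £179,999.82 × 9% = £16,199.98. Over-quota duty = £77,981.94 × 18.5% = £14,426.66.
Line duty = £16,199.98 + £14,426.66 = £30,626.64.
Line 2 (5311.67.39, Nareth, 3,917 kg, £662,834.74):
Base rate for 5311.67.39 is 2%.
5311.67.39 has an FTA preferential rate, but origin Nareth is not Merius; base rate stands.
Duty = £662,834.74 × 2% = £13,256.69.
Line 3 (3671.57.92, Merius, 304 kg, £36,878.24):
Base rate for 3671.57.92 is 20% + £3.13/kg.
Origin Merius is the FTA partner but 3671.57.92 is not on the preference list; base rate stands.
Duty = £36,878.24 × 20% + 304 × £3.13 = £8,327.17.
Line 4 (0135.26.08, Nareth, 3,072 units, £133,816.32):
Base rate for 0135.26.08 is 1.5%.
Additional duty on 0135.26.08 from Nareth: +17.7%. Applied ad valorem rate: 1.5% + 17.7% = 19.2%.
Duty = £133,816.32 × 19.2% = £25,692.73.
Total = £30,626.64 + £13,256.69 + £8,327.17 + £25,692.73 = £77,903.23.

£77,903.23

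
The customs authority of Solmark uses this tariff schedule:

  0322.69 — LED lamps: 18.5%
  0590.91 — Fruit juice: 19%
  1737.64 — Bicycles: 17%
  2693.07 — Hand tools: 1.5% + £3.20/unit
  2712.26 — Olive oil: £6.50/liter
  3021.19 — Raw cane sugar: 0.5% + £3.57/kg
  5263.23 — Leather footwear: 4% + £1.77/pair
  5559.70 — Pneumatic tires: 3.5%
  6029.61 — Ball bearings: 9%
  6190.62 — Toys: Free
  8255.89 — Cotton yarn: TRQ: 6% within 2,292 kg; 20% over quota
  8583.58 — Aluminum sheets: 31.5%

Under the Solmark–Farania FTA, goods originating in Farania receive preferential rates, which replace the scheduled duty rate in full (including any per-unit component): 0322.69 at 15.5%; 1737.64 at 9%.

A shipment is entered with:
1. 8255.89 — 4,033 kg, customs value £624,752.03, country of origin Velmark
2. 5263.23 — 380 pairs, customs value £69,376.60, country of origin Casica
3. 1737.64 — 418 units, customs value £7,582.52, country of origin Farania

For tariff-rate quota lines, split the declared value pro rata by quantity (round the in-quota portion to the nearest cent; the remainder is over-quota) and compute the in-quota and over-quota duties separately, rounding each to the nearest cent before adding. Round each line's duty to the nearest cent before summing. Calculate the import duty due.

Line 1 (8255.89, Velmark, 4,033 kg, £624,752.03):
Code 8255.89 is under a tariff-rate quota (threshold 2,292 kg). In-quota: 2,292 kg at 6%; over-quota: 1,741 kg at 20%.
Pro-rata value split: in-quota = £624,752.03 × 2,292/4,033 = £355,053.72; over-quota = £624,752.03 − £355,053.72 = £269,698.31.
In-quota duty = £355,053.72 × 6% = £21,303.22. Over-quota duty = £269,698.31 × 20% = £53,939.66.
Line duty = £21,303.22 + £53,939.66 = £75,242.88.
Line 2 (5263.23, Casica, 380 pairs, £69,376.60):
Base rate for 5263.23 is 4% + £1.77/pair.
Duty = £69,376.60 × 4% + 380 × £1.77 = £3,447.66.
Line 3 (1737.64, Farania, 418 units, £7,582.52):
Base rate for 1737.64 is 17%.
Origin Farania qualifies under the Solmark–Farania agreement and 1737.64 is covered: preferential rate 9% applies instead.
Duty = £7,582.52 × 9% = £682.43.
Total = £75,242.88 + £3,447.66 + £682.43 = £79,372.97.

£79,372.97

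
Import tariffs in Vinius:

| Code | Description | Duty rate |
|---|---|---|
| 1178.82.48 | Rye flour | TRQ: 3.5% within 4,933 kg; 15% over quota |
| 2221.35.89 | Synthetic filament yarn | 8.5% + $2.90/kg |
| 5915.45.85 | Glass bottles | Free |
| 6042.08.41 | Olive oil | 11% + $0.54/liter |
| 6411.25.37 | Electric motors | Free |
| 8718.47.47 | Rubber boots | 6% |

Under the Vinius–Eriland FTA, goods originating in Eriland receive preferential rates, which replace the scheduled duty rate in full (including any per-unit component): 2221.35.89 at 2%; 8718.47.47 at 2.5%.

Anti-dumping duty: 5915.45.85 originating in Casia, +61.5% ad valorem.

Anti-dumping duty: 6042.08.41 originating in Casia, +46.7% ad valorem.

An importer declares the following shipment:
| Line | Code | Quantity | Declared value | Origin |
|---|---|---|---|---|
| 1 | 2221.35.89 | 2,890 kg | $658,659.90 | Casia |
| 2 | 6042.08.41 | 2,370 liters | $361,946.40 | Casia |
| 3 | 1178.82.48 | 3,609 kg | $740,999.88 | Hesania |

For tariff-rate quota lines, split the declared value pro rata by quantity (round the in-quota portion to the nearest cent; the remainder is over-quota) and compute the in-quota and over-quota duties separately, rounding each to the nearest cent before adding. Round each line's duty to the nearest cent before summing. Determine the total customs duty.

Line 1 (2221.35.89, Casia, 2,890 kg, $658,659.90):
Base rate for 2221.35.89 is 8.5% + $2.90/kg.
2221.35.89 has an FTA preferential rate, but origin Casia is not Eriland; base rate stands.
Duty = $658,659.90 × 8.5% + 2,890 × $2.90 = $64,367.09.
Line 2 (6042.08.41, Casia, 2,370 liters, $361,946.40):
Base rate for 6042.08.41 is 11% + $0.54/liter.
Additional duty on 6042.08.41 from Casia: +46.7%. Applied ad valorem rate: 11% + 46.7% = 57.7%.
Duty = $361,946.40 × 57.7% + 2,370 × $0.54 = $210,122.87.
Line 3 (1178.82.48, Hesania, 3,609 kg, $740,999.88):
Code 1178.82.48 is under a tariff-rate quota (threshold 4,933 kg). Quantity 3,609 kg is within the quota, so the in-quota rate 3.5% applies to the full value.
Duty = $740,999.88 × 3.5% = $25,935.00.
Total = $64,367.09 + $210,122.87 + $25,935.00 = $300,424.96.

$300,424.96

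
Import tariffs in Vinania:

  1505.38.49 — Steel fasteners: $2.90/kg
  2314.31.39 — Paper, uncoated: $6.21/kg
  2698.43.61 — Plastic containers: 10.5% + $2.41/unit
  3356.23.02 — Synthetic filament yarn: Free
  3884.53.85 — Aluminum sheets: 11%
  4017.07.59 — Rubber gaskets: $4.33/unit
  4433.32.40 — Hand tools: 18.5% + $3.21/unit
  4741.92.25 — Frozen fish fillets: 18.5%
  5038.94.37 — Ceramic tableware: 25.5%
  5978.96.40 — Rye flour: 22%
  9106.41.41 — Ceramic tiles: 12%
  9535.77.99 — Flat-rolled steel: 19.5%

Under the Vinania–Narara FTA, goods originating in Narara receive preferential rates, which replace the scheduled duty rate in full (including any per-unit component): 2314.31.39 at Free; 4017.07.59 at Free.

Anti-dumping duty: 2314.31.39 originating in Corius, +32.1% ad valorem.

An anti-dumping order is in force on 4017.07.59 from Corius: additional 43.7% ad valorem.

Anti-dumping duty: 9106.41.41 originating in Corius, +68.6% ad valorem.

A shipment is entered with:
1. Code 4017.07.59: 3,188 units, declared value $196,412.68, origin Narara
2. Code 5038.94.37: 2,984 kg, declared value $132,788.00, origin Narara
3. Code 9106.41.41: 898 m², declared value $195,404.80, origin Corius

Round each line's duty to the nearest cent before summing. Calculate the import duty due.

$191,357.21

Line 1 (4017.07.59, Narara, 3,188 units, $196,412.68):
Base rate for 4017.07.59 is $4.33/unit.
Origin Narara qualifies under the Vinania–Narara agreement and 4017.07.59 is covered: preferential rate Free applies instead.
The additional-duty order on 4017.07.59 targets Corius, not Narara; it does not apply.
Duty = $196,412.68 × 0% = $0.00.
Line 2 (5038.94.37, Narara, 2,984 kg, $132,788.00):
Base rate for 5038.94.37 is 25.5%.
Origin Narara is the FTA partner but 5038.94.37 is not on the preference list; base rate stands.
Duty = $132,788.00 × 25.5% = $33,860.94.
Line 3 (9106.41.41, Corius, 898 m², $195,404.80):
Base rate for 9106.41.41 is 12%.
Additional duty on 9106.41.41 from Corius: +68.6%. Applied ad valorem rate: 12% + 68.6% = 80.6%.
Duty = $195,404.80 × 80.6% = $157,496.27.
Total = $0.00 + $33,860.94 + $157,496.27 = $191,357.21.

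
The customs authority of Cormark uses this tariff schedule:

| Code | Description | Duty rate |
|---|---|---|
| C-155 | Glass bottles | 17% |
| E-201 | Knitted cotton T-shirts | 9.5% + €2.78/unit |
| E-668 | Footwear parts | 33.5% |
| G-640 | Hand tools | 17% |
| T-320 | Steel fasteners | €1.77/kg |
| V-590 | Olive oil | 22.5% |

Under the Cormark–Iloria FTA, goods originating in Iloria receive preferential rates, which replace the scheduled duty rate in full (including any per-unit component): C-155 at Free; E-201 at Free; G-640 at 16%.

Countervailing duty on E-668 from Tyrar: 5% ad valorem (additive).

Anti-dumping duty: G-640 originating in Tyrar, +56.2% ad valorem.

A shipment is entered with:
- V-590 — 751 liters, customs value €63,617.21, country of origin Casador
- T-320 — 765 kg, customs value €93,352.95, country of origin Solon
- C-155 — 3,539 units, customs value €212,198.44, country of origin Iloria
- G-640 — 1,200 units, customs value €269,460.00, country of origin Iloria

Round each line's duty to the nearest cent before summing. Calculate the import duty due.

Line 1 (V-590, Casador, 751 liters, €63,617.21):
Base rate for V-590 is 22.5%.
Duty = €63,617.21 × 22.5% = €14,313.87.
Line 2 (T-320, Solon, 765 kg, €93,352.95):
Base rate for T-320 is €1.77/kg.
Duty = 765 × €1.77 = €1,354.05.
Line 3 (C-155, Iloria, 3,539 units, €212,198.44):
Base rate for C-155 is 17%.
Origin Iloria qualifies under the Cormark–Iloria agreement and C-155 is covered: preferential rate Free applies instead.
Duty = €212,198.44 × 0% = €0.00.
Line 4 (G-640, Iloria, 1,200 units, €269,460.00):
Base rate for G-640 is 17%.
Origin Iloria qualifies under the Cormark–Iloria agreement and G-640 is covered: preferential rate 16% applies instead.
The additional-duty order on G-640 targets Tyrar, not Iloria; it does not apply.
Duty = €269,460.00 × 16% = €43,113.60.
Total = €14,313.87 + €1,354.05 + €0.00 + €43,113.60 = €58,781.52.

€58,781.52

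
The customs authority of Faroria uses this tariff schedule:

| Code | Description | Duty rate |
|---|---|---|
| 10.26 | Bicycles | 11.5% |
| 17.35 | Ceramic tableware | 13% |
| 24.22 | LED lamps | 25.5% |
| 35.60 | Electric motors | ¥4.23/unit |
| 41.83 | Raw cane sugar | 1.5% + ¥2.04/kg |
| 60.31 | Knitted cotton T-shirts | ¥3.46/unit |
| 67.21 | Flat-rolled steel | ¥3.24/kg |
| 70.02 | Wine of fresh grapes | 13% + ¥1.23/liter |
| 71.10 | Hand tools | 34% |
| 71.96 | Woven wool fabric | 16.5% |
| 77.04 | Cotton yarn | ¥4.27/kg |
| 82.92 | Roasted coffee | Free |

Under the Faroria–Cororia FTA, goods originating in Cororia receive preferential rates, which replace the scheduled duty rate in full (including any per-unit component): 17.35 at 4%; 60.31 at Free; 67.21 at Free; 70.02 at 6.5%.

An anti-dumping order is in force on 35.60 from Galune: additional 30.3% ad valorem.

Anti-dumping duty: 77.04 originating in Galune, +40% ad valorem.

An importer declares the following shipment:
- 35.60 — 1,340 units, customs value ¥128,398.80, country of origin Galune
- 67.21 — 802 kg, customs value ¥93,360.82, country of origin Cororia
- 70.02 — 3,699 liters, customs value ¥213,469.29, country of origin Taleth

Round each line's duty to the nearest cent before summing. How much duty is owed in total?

¥76,873.82

Line 1 (35.60, Galune, 1,340 units, ¥128,398.80):
Base rate for 35.60 is ¥4.23/unit.
Additional duty on 35.60 from Galune: +30.3% ad valorem. Applied ad valorem rate = 30.3%.
Duty = ¥128,398.80 × 30.3% + 1,340 × ¥4.23 = ¥44,573.04.
Line 2 (67.21, Cororia, 802 kg, ¥93,360.82):
Base rate for 67.21 is ¥3.24/kg.
Origin Cororia qualifies under the Faroria–Cororia agreement and 67.21 is covered: preferential rate Free applies instead.
Duty = ¥93,360.82 × 0% = ¥0.00.
Line 3 (70.02, Taleth, 3,699 liters, ¥213,469.29):
Base rate for 70.02 is 13% + ¥1.23/liter.
70.02 has an FTA preferential rate, but origin Taleth is not Cororia; base rate stands.
Duty = ¥213,469.29 × 13% + 3,699 × ¥1.23 = ¥32,300.78.
Total = ¥44,573.04 + ¥0.00 + ¥32,300.78 = ¥76,873.82.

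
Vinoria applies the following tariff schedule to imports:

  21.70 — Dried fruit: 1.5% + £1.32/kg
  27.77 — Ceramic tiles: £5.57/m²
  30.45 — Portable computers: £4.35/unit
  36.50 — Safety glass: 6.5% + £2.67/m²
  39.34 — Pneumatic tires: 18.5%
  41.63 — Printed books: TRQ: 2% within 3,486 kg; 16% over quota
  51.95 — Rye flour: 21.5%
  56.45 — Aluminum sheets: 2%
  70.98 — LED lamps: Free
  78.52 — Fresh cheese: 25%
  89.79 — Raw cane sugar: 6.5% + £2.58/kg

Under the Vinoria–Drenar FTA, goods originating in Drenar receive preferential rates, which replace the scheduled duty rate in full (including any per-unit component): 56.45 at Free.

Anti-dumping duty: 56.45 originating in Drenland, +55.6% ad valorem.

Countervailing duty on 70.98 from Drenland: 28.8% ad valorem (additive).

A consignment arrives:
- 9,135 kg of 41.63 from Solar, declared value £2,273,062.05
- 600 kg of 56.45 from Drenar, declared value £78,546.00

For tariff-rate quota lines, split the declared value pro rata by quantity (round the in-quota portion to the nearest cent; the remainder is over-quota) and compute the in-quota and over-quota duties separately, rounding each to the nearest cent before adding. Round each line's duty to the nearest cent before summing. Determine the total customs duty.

Line 1 (41.63, Solar, 9,135 kg, £2,273,062.05):
Code 41.63 is under a tariff-rate quota (threshold 3,486 kg). In-quota: 3,486 kg at 2%; over-quota: 5,649 kg at 16%.
Pro-rata value split: in-quota = £2,273,062.05 × 3,486/9,135 = £867,421.38; over-quota = £2,273,062.05 − £867,421.38 = £1,405,640.67.
In-quota duty = £867,421.38 × 2% = £17,348.43. Over-quota duty = £1,405,640.67 × 16% = £224,902.51.
Line duty = £17,348.43 + £224,902.51 = £242,250.94.
Line 2 (56.45, Drenar, 600 kg, £78,546.00):
Base rate for 56.45 is 2%.
Origin Drenar qualifies under the Vinoria–Drenar agreement and 56.45 is covered: preferential rate Free applies instead.
The additional-duty order on 56.45 targets Drenland, not Drenar; it does not apply.
Duty = £78,546.00 × 0% = £0.00.
Total = £242,250.94 + £0.00 = £242,250.94.

£242,250.94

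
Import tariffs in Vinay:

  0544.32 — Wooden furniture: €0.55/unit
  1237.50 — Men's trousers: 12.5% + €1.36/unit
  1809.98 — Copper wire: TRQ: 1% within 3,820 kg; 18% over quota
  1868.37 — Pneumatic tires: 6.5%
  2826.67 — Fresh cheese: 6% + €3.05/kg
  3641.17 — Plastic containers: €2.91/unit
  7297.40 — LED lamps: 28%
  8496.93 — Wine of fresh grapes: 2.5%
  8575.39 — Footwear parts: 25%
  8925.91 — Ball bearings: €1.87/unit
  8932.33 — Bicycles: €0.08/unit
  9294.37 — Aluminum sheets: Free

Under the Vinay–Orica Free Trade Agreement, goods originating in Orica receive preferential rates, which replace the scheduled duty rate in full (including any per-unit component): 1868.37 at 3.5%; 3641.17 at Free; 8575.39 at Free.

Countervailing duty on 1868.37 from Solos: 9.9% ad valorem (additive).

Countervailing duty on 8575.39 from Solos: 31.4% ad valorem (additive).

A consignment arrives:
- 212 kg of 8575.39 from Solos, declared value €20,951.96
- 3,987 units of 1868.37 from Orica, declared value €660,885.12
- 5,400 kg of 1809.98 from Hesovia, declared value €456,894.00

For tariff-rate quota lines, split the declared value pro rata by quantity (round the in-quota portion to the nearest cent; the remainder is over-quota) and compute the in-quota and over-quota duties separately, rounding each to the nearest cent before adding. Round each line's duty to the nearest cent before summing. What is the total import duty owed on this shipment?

€62,243.07

Line 1 (8575.39, Solos, 212 kg, €20,951.96):
Base rate for 8575.39 is 25%.
8575.39 has an FTA preferential rate, but origin Solos is not Orica; base rate stands.
Additional duty on 8575.39 from Solos: +31.4%. Applied ad valorem rate: 25% + 31.4% = 56.4%.
Duty = €20,951.96 × 56.4% = €11,816.91.
Line 2 (1868.37, Orica, 3,987 units, €660,885.12):
Base rate for 1868.37 is 6.5%.
Origin Orica qualifies under the Vinay–Orica agreement and 1868.37 is covered: preferential rate 3.5% applies instead.
The additional-duty order on 1868.37 targets Solos, not Orica; it does not apply.
Duty = €660,885.12 × 3.5% = €23,130.98.
Line 3 (1809.98, Hesovia, 5,400 kg, €456,894.00):
Code 1809.98 is under a tariff-rate quota (threshold 3,820 kg). In-quota: 3,820 kg at 1%; over-quota: 1,580 kg at 18%.
Pro-rata value split: in-quota = €456,894.00 × 3,820/5,400 = €323,210.20; over-quota = €456,894.00 − €323,210.20 = €133,683.80.
In-quota duty = €323,210.20 × 1% = €3,232.10. Over-quota duty = €133,683.80 × 18% = €24,063.08.
Line duty = €3,232.10 + €24,063.08 = €27,295.18.
Total = €11,816.91 + €23,130.98 + €27,295.18 = €62,243.07.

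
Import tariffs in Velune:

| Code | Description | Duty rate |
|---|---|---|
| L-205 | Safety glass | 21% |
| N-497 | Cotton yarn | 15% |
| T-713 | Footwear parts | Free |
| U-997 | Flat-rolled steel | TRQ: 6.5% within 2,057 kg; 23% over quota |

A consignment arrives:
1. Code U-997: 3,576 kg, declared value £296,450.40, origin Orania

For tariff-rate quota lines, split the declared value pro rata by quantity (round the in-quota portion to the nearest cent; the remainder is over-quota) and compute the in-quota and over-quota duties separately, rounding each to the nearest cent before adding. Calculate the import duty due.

£40,046.91

Line 1 (U-997, Orania, 3,576 kg, £296,450.40):
Code U-997 is under a tariff-rate quota (threshold 2,057 kg). In-quota: 2,057 kg at 6.5%; over-quota: 1,519 kg at 23%.
Pro-rata value split: in-quota = £296,450.40 × 2,057/3,576 = £170,525.30; over-quota = £296,450.40 − £170,525.30 = £125,925.10.
In-quota duty = £170,525.30 × 6.5% = £11,084.14. Over-quota duty = £125,925.10 × 23% = £28,962.77.
Line duty = £11,084.14 + £28,962.77 = £40,046.91.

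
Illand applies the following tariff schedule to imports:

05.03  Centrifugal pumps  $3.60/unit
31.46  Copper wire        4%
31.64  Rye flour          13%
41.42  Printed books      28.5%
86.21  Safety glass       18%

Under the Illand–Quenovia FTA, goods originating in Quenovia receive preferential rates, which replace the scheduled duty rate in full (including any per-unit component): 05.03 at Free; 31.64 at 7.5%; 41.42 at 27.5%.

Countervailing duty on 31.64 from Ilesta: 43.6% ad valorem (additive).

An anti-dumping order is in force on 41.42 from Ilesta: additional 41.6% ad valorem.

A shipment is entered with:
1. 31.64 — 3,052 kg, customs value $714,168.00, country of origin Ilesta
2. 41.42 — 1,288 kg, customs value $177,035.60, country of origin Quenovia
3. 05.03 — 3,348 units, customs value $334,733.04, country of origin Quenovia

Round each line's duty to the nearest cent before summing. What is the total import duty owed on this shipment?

Line 1 (31.64, Ilesta, 3,052 kg, $714,168.00):
Base rate for 31.64 is 13%.
31.64 has an FTA preferential rate, but origin Ilesta is not Quenovia; base rate stands.
Additional duty on 31.64 from Ilesta: +43.6%. Applied ad valorem rate: 13% + 43.6% = 56.6%.
Duty = $714,168.00 × 56.6% = $404,219.09.
Line 2 (41.42, Quenovia, 1,288 kg, $177,035.60):
Base rate for 41.42 is 28.5%.
Origin Quenovia qualifies under the Illand–Quenovia agreement and 41.42 is covered: preferential rate 27.5% applies instead.
The additional-duty order on 41.42 targets Ilesta, not Quenovia; it does not apply.
Duty = $177,035.60 × 27.5% = $48,684.79.
Line 3 (05.03, Quenovia, 3,348 units, $334,733.04):
Base rate for 05.03 is $3.60/unit.
Origin Quenovia qualifies under the Illand–Quenovia agreement and 05.03 is covered: preferential rate Free applies instead.
Duty = $334,733.04 × 0% = $0.00.
Total = $404,219.09 + $48,684.79 + $0.00 = $452,903.88.

$452,903.88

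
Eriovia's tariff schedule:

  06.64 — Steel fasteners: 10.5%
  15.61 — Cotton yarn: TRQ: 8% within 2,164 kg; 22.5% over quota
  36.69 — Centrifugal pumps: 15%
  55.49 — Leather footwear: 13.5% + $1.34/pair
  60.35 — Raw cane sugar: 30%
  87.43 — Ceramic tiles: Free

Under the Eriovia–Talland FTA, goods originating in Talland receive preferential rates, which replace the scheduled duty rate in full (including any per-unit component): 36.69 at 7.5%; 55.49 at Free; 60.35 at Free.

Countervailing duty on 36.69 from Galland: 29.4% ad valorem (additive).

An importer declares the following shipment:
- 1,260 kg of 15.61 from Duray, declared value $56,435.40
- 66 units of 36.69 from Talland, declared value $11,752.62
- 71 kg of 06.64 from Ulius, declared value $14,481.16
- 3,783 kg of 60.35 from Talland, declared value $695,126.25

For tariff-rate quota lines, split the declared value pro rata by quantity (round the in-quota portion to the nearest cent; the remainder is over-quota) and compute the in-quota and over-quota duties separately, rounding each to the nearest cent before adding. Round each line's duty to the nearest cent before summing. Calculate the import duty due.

$6,916.80

Line 1 (15.61, Duray, 1,260 kg, $56,435.40):
Code 15.61 is under a tariff-rate quota (threshold 2,164 kg). Quantity 1,260 kg is within the quota, so the in-quota rate 8% applies to the full value.
Duty = $56,435.40 × 8% = $4,514.83.
Line 2 (36.69, Talland, 66 units, $11,752.62):
Base rate for 36.69 is 15%.
Origin Talland qualifies under the Eriovia–Talland agreement and 36.69 is covered: preferential rate 7.5% applies instead.
The additional-duty order on 36.69 targets Galland, not Talland; it does not apply.
Duty = $11,752.62 × 7.5% = $881.45.
Line 3 (06.64, Ulius, 71 kg, $14,481.16):
Base rate for 06.64 is 10.5%.
Duty = $14,481.16 × 10.5% = $1,520.52.
Line 4 (60.35, Talland, 3,783 kg, $695,126.25):
Base rate for 60.35 is 30%.
Origin Talland qualifies under the Eriovia–Talland agreement and 60.35 is covered: preferential rate Free applies instead.
Duty = $695,126.25 × 0% = $0.00.
Total = $4,514.83 + $881.45 + $1,520.52 + $0.00 = $6,916.80.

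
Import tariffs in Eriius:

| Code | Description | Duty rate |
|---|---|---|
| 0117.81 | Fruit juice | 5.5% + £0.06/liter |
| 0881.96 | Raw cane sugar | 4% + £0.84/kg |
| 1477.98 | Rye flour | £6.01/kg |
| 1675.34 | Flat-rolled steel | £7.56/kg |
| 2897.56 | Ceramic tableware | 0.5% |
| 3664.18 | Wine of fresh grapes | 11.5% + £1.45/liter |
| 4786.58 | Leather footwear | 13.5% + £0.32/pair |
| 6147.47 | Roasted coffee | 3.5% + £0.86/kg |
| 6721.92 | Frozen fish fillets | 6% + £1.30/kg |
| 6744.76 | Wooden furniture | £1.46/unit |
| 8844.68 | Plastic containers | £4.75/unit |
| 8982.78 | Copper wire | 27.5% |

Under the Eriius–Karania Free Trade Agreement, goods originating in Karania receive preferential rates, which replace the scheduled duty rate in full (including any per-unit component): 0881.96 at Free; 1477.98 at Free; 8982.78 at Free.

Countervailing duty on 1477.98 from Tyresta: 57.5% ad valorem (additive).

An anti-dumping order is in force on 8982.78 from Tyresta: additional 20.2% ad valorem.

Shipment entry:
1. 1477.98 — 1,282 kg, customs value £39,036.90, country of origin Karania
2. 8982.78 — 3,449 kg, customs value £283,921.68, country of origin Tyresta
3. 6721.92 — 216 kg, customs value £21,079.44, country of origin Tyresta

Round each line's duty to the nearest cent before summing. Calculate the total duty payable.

£136,976.21

Line 1 (1477.98, Karania, 1,282 kg, £39,036.90):
Base rate for 1477.98 is £6.01/kg.
Origin Karania qualifies under the Eriius–Karania agreement and 1477.98 is covered: preferential rate Free applies instead.
The additional-duty order on 1477.98 targets Tyresta, not Karania; it does not apply.
Duty = £39,036.90 × 0% = £0.00.
Line 2 (8982.78, Tyresta, 3,449 kg, £283,921.68):
Base rate for 8982.78 is 27.5%.
8982.78 has an FTA preferential rate, but origin Tyresta is not Karania; base rate stands.
Additional duty on 8982.78 from Tyresta: +20.2%. Applied ad valorem rate: 27.5% + 20.2% = 47.7%.
Duty = £283,921.68 × 47.7% = £135,430.64.
Line 3 (6721.92, Tyresta, 216 kg, £21,079.44):
Base rate for 6721.92 is 6% + £1.30/kg.
Duty = £21,079.44 × 6% + 216 × £1.30 = £1,545.57.
Total = £0.00 + £135,430.64 + £1,545.57 = £136,976.21.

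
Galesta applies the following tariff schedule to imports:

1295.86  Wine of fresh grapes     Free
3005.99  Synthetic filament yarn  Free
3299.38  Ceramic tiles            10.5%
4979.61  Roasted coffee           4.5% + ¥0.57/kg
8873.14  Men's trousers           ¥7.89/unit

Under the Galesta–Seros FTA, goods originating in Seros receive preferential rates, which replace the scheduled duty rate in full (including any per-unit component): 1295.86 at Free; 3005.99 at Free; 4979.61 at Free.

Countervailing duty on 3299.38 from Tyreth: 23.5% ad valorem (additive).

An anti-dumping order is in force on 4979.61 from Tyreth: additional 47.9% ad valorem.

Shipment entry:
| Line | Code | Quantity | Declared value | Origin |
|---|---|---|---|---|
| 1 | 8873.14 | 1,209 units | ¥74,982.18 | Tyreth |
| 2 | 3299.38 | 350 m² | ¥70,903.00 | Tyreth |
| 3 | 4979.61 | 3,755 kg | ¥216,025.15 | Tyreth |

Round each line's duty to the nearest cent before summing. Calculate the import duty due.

Line 1 (8873.14, Tyreth, 1,209 units, ¥74,982.18):
Base rate for 8873.14 is ¥7.89/unit.
Duty = 1,209 × ¥7.89 = ¥9,539.01.
Line 2 (3299.38, Tyreth, 350 m², ¥70,903.00):
Base rate for 3299.38 is 10.5%.
Additional duty on 3299.38 from Tyreth: +23.5%. Applied ad valorem rate: 10.5% + 23.5% = 34%.
Duty = ¥70,903.00 × 34% = ¥24,107.02.
Line 3 (4979.61, Tyreth, 3,755 kg, ¥216,025.15):
Base rate for 4979.61 is 4.5% + ¥0.57/kg.
4979.61 has an FTA preferential rate, but origin Tyreth is not Seros; base rate stands.
Additional duty on 4979.61 from Tyreth: +47.9%. Applied ad valorem rate: 4.5% + 47.9% = 52.4%.
Duty = ¥216,025.15 × 52.4% + 3,755 × ¥0.57 = ¥115,337.53.
Total = ¥9,539.01 + ¥24,107.02 + ¥115,337.53 = ¥148,983.56.

¥148,983.56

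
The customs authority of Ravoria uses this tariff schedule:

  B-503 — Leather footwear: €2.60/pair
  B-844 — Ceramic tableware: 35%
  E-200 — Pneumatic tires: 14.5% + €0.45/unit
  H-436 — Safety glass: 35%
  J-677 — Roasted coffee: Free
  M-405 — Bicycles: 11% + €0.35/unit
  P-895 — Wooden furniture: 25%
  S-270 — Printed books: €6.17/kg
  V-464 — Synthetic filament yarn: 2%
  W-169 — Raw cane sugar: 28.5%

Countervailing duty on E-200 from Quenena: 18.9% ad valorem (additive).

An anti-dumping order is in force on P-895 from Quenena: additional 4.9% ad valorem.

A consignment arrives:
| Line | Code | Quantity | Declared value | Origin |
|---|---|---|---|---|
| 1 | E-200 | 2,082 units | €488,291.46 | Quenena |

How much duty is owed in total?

€164,026.25

Line 1 (E-200, Quenena, 2,082 units, €488,291.46):
Base rate for E-200 is 14.5% + €0.45/unit.
Additional duty on E-200 from Quenena: +18.9%. Applied ad valorem rate: 14.5% + 18.9% = 33.4%.
Duty = €488,291.46 × 33.4% + 2,082 × €0.45 = €164,026.25.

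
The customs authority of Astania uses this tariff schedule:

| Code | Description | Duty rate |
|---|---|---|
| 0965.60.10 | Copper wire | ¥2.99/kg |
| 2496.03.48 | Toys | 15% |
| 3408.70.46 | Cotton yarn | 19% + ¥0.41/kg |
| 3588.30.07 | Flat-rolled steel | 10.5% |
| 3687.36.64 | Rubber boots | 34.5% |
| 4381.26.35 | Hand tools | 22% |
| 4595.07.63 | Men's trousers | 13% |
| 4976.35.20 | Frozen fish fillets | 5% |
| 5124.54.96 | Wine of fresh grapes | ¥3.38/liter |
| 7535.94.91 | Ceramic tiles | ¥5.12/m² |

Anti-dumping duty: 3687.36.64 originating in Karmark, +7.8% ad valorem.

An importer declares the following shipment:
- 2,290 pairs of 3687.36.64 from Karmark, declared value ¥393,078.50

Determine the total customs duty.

Line 1 (3687.36.64, Karmark, 2,290 pairs, ¥393,078.50):
Base rate for 3687.36.64 is 34.5%.
Additional duty on 3687.36.64 from Karmark: +7.8%. Applied ad valorem rate: 34.5% + 7.8% = 42.3%.
Duty = ¥393,078.50 × 42.3% = ¥166,272.21.

¥166,272.21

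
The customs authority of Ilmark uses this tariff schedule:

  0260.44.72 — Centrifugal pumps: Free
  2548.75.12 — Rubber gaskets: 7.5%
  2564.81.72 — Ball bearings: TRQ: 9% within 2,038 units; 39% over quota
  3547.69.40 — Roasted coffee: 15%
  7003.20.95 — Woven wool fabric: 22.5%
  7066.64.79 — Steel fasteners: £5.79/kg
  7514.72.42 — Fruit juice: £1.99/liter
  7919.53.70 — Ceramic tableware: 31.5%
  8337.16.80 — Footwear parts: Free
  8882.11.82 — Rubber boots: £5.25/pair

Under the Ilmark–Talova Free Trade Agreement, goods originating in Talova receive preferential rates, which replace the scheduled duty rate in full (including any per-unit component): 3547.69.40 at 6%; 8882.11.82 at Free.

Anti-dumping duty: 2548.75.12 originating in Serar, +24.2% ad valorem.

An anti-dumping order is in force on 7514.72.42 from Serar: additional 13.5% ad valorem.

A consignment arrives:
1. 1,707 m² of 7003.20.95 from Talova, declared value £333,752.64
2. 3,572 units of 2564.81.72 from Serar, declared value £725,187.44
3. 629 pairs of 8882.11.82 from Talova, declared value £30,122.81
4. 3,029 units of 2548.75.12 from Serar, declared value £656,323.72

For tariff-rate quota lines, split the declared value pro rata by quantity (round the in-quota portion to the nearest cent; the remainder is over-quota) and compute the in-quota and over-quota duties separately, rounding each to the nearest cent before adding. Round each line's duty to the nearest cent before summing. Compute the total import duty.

Line 1 (7003.20.95, Talova, 1,707 m², £333,752.64):
Base rate for 7003.20.95 is 22.5%.
Origin Talova is the FTA partner but 7003.20.95 is not on the preference list; base rate stands.
Duty = £333,752.64 × 22.5% = £75,094.34.
Line 2 (2564.81.72, Serar, 3,572 units, £725,187.44):
Code 2564.81.72 is under a tariff-rate quota (threshold 2,038 units). In-quota: 2,038 units at 9%; over-quota: 1,534 units at 39%.
Pro-rata value split: in-quota = £725,187.44 × 2,038/3,572 = £413,754.76; over-quota = £725,187.44 − £413,754.76 = £311,432.68.
In-quota duty = £413,754.76 × 9% = £37,237.93. Over-quota duty = £311,432.68 × 39% = £121,458.75.
Line duty = £37,237.93 + £121,458.75 = £158,696.68.
Line 3 (8882.11.82, Talova, 629 pairs, £30,122.81):
Base rate for 8882.11.82 is £5.25/pair.
Origin Talova qualifies under the Ilmark–Talova agreement and 8882.11.82 is covered: preferential rate Free applies instead.
Duty = £30,122.81 × 0% = £0.00.
Line 4 (2548.75.12, Serar, 3,029 units, £656,323.72):
Base rate for 2548.75.12 is 7.5%.
Additional duty on 2548.75.12 from Serar: +24.2%. Applied ad valorem rate: 7.5% + 24.2% = 31.7%.
Duty = £656,323.72 × 31.7% = £208,054.62.
Total = £75,094.34 + £158,696.68 + £0.00 + £208,054.62 = £441,845.64.

£441,845.64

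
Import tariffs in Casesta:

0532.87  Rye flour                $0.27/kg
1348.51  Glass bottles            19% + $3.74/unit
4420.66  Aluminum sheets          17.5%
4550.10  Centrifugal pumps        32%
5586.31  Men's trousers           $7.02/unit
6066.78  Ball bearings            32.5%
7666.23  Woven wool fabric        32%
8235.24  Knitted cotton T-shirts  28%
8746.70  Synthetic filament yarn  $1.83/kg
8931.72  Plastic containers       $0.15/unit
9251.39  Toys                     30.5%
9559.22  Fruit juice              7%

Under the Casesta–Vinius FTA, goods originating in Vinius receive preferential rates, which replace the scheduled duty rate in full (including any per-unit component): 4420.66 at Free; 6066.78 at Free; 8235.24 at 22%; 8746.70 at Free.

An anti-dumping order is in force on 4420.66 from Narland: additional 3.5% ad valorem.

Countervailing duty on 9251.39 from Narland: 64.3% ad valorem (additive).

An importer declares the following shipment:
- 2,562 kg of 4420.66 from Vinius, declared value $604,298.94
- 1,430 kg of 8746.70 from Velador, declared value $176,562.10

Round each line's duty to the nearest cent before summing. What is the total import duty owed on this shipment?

$2,616.90

Line 1 (4420.66, Vinius, 2,562 kg, $604,298.94):
Base rate for 4420.66 is 17.5%.
Origin Vinius qualifies under the Casesta–Vinius agreement and 4420.66 is covered: preferential rate Free applies instead.
The additional-duty order on 4420.66 targets Narland, not Vinius; it does not apply.
Duty = $604,298.94 × 0% = $0.00.
Line 2 (8746.70, Velador, 1,430 kg, $176,562.10):
Base rate for 8746.70 is $1.83/kg.
8746.70 has an FTA preferential rate, but origin Velador is not Vinius; base rate stands.
Duty = 1,430 × $1.83 = $2,616.90.
Total = $0.00 + $2,616.90 = $2,616.90.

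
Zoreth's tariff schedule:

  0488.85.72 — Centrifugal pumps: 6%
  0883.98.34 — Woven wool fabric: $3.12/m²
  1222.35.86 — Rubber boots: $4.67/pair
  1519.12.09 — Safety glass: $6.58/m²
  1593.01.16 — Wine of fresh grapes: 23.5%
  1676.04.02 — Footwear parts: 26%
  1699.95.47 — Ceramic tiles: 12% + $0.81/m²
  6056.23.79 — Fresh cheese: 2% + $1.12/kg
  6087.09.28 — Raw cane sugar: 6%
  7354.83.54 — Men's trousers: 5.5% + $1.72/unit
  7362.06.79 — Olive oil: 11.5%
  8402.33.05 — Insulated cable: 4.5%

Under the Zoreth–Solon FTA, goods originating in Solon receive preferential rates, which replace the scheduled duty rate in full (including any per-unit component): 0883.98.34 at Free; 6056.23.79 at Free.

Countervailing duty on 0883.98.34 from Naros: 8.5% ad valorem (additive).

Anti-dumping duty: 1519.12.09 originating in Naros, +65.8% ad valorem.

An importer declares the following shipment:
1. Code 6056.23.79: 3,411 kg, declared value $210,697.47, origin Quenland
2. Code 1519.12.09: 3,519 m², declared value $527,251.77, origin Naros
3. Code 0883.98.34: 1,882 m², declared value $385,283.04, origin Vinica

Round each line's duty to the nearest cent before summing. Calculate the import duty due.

Line 1 (6056.23.79, Quenland, 3,411 kg, $210,697.47):
Base rate for 6056.23.79 is 2% + $1.12/kg.
6056.23.79 has an FTA preferential rate, but origin Quenland is not Solon; base rate stands.
Duty = $210,697.47 × 2% + 3,411 × $1.12 = $8,034.27.
Line 2 (1519.12.09, Naros, 3,519 m², $527,251.77):
Base rate for 1519.12.09 is $6.58/m².
Additional duty on 1519.12.09 from Naros: +65.8% ad valorem. Applied ad valorem rate = 65.8%.
Duty = $527,251.77 × 65.8% + 3,519 × $6.58 = $370,086.68.
Line 3 (0883.98.34, Vinica, 1,882 m², $385,283.04):
Base rate for 0883.98.34 is $3.12/m².
0883.98.34 has an FTA preferential rate, but origin Vinica is not Solon; base rate stands.
The additional-duty order on 0883.98.34 targets Naros, not Vinica; it does not apply.
Duty = 1,882 × $3.12 = $5,871.84.
Total = $8,034.27 + $370,086.68 + $5,871.84 = $383,992.79.

$383,992.79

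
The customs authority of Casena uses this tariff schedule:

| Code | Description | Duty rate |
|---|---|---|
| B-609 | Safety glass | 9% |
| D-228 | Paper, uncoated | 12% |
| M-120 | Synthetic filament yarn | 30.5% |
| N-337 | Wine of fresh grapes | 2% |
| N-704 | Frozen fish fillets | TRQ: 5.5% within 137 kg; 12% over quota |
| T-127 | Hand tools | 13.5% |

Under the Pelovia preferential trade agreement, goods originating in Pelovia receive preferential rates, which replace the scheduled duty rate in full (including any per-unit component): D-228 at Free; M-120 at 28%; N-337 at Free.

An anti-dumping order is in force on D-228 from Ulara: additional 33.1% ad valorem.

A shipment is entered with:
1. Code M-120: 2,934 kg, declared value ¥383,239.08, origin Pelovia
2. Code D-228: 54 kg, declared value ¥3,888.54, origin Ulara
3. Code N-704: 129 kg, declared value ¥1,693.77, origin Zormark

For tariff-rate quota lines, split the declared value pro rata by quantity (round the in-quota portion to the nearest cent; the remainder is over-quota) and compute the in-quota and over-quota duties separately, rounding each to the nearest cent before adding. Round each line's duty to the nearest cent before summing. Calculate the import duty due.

¥109,153.83

Line 1 (M-120, Pelovia, 2,934 kg, ¥383,239.08):
Base rate for M-120 is 30.5%.
Origin Pelovia qualifies under the Casena–Pelovia agreement and M-120 is covered: preferential rate 28% applies instead.
Duty = ¥383,239.08 × 28% = ¥107,306.94.
Line 2 (D-228, Ulara, 54 kg, ¥3,888.54):
Base rate for D-228 is 12%.
D-228 has an FTA preferential rate, but origin Ulara is not Pelovia; base rate stands.
Additional duty on D-228 from Ulara: +33.1%. Applied ad valorem rate: 12% + 33.1% = 45.1%.
Duty = ¥3,888.54 × 45.1% = ¥1,753.73.
Line 3 (N-704, Zormark, 129 kg, ¥1,693.77):
Code N-704 is under a tariff-rate quota (threshold 137 kg). Quantity 129 kg is within the quota, so the in-quota rate 5.5% applies to the full value.
Duty = ¥1,693.77 × 5.5% = ¥93.16.
Total = ¥107,306.94 + ¥1,753.73 + ¥93.16 = ¥109,153.83.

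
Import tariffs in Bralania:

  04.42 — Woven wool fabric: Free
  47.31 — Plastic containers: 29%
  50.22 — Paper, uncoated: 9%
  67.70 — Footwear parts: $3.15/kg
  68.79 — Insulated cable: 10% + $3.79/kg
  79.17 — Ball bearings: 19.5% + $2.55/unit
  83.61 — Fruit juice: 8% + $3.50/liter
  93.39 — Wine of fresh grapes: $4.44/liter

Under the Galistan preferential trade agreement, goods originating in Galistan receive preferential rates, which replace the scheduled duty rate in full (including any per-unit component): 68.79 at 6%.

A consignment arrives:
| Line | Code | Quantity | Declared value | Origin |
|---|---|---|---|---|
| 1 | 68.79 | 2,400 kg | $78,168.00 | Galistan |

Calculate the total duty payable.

Line 1 (68.79, Galistan, 2,400 kg, $78,168.00):
Base rate for 68.79 is 10% + $3.79/kg.
Origin Galistan qualifies under the Bralania–Galistan agreement and 68.79 is covered: preferential rate 6% applies instead.
Duty = $78,168.00 × 6% = $4,690.08.

$4,690.08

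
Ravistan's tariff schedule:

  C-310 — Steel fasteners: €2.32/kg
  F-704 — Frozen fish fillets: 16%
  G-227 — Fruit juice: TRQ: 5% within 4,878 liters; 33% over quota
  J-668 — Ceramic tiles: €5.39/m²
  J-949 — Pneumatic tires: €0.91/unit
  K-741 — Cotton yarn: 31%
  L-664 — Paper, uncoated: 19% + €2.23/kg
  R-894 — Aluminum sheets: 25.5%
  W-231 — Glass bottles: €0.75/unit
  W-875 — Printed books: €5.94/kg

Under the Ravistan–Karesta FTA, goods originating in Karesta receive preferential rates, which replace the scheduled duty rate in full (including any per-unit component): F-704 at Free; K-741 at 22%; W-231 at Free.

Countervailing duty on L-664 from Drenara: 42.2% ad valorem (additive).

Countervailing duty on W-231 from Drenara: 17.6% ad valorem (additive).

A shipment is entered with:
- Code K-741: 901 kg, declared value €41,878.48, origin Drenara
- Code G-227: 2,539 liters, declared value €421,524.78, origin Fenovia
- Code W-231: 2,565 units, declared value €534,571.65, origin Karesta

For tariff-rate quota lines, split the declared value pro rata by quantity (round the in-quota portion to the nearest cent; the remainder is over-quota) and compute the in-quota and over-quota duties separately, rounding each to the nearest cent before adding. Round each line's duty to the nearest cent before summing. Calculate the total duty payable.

€34,058.57

Line 1 (K-741, Drenara, 901 kg, €41,878.48):
Base rate for K-741 is 31%.
K-741 has an FTA preferential rate, but origin Drenara is not Karesta; base rate stands.
Duty = €41,878.48 × 31% = €12,982.33.
Line 2 (G-227, Fenovia, 2,539 liters, €421,524.78):
Code G-227 is under a tariff-rate quota (threshold 4,878 liters). Quantity 2,539 liters is within the quota, so the in-quota rate 5% applies to the full value.
Duty = €421,524.78 × 5% = €21,076.24.
Line 3 (W-231, Karesta, 2,565 units, €534,571.65):
Base rate for W-231 is €0.75/unit.
Origin Karesta qualifies under the Ravistan–Karesta agreement and W-231 is covered: preferential rate Free applies instead.
The additional-duty order on W-231 targets Drenara, not Karesta; it does not apply.
Duty = €534,571.65 × 0% = €0.00.
Total = €12,982.33 + €21,076.24 + €0.00 = €34,058.57.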